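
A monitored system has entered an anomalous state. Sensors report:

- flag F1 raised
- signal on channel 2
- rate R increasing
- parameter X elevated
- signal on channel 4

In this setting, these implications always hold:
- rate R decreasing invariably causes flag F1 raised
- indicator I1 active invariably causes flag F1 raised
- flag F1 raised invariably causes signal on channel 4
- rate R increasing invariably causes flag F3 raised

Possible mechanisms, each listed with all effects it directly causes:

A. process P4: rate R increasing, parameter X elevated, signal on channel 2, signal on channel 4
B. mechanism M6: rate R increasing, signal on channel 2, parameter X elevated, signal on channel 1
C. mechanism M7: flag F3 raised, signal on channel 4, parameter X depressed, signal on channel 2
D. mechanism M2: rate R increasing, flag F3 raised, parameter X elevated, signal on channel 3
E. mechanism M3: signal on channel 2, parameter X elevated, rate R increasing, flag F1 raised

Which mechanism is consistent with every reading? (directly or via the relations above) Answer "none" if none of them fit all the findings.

Per-candidate check:
(A) process P4 — does not account for flag F1 raised
(B) mechanism M6 — does not account for flag F1 raised, signal on channel 4
(C) mechanism M7 — flag F1 raised -; signal on channel 2 +; rate R increasing -; parameter X elevated -; signal on channel 4 +
(D) mechanism M2 — flag F1 raised -; signal on channel 2 -; rate R increasing +; parameter X elevated +; signal on channel 4 -
(E) mechanism M3 — accounts for every observation (signal on channel 4 through flag F1 raised → signal on channel 4)
(E) alone accounts for all the evidence.

E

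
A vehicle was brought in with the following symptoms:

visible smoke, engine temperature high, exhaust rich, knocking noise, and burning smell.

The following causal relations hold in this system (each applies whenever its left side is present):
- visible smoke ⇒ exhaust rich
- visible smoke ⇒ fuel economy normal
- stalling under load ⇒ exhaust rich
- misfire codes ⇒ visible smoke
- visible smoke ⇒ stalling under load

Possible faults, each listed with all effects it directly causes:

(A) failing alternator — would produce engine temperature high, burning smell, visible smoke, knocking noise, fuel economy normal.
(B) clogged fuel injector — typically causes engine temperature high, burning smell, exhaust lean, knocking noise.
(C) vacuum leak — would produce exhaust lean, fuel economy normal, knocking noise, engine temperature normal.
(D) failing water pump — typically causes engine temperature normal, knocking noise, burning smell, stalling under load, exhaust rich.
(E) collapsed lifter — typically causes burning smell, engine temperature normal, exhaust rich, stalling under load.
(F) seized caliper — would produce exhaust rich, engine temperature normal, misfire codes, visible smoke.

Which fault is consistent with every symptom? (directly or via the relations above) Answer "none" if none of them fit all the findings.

A

For each candidate, compare predicted effects to what was observed:
(A) failing alternator — accounts for every observation (exhaust rich through visible smoke → exhaust rich)
(B) clogged fuel injector — fails on visible smoke, exhaust rich (predicts exhaust lean, not exhaust rich)
(C) vacuum leak — fails on visible smoke, engine temperature high, exhaust rich, burning smell (predicts engine temperature normal, not engine temperature high; predicts exhaust lean, not exhaust rich)
(D) failing water pump — fails on visible smoke, engine temperature high (predicts engine temperature normal, not engine temperature high)
(E) collapsed lifter — visible smoke NO; engine temperature high NO; exhaust rich yes; knocking noise NO; burning smell yes
(F) seized caliper — visible smoke yes; engine temperature high NO; exhaust rich yes; knocking noise NO; burning smell NO
(A) is the only candidate with no mismatches.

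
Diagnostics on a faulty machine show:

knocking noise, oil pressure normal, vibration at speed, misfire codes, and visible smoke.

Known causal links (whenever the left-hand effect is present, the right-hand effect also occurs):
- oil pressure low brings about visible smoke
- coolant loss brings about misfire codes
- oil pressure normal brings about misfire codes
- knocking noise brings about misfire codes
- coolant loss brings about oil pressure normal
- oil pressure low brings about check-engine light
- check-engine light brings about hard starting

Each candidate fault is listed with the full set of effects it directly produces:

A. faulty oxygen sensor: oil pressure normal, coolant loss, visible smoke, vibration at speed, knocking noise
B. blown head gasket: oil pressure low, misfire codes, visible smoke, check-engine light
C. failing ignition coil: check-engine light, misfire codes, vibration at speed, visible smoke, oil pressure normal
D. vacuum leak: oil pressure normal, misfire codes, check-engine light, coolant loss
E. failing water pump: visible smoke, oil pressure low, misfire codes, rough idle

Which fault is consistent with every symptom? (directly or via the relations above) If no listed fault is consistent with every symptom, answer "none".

Testing each hypothesis:
(A) faulty oxygen sensor — accounts for every observation (misfire codes through knocking noise → misfire codes)
(B) blown head gasket — fails on knocking noise, oil pressure normal, vibration at speed (predicts oil pressure low, not oil pressure normal)
(C) failing ignition coil — knocking noise NO; oil pressure normal yes; vibration at speed yes; misfire codes yes; visible smoke yes
(D) vacuum leak — does not account for knocking noise, vibration at speed, visible smoke
(E) failing water pump — knocking noise NO; oil pressure normal NO; vibration at speed NO; misfire codes yes; visible smoke yes
(A) alone accounts for all the evidence.

A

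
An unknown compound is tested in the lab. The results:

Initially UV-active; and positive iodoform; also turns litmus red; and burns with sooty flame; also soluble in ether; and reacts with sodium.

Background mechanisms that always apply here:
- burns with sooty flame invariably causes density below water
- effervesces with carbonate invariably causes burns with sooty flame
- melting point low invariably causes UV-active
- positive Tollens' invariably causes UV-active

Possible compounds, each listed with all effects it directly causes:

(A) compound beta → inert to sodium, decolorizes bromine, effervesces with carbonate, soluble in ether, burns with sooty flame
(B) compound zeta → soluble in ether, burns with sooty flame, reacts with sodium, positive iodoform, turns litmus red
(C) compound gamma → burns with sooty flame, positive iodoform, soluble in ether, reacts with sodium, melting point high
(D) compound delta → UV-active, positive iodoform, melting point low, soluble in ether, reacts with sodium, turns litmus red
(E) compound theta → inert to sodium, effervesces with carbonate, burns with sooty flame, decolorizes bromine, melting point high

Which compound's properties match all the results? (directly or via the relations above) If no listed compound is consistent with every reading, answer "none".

none

Testing each hypothesis:
(A) compound beta — fails on UV-active, positive iodoform, turns litmus red, reacts with sodium (predicts inert to sodium, not reacts with sodium)
(B) compound zeta — UV-active ✗; positive iodoform ✓; turns litmus red ✓; burns with sooty flame ✓; soluble in ether ✓; reacts with sodium ✓
(C) compound gamma — does not account for UV-active, turns litmus red
(D) compound delta — does not account for burns with sooty flame
(E) compound theta — UV-active ✗; positive iodoform ✗; turns litmus red ✗; burns with sooty flame ✓; soluble in ether ✗; reacts with sodium ✗
None of the listed candidates fits everything.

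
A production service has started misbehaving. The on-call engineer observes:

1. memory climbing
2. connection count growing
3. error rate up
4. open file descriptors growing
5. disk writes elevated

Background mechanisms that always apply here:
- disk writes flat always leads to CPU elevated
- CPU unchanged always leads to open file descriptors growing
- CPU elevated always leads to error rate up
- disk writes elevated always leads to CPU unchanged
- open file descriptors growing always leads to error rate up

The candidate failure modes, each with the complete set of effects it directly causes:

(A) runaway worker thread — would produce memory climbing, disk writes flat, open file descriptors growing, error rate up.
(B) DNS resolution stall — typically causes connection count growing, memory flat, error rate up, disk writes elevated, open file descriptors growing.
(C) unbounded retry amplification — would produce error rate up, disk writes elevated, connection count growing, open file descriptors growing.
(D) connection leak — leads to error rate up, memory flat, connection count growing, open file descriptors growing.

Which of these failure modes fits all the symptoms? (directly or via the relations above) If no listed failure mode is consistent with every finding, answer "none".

Testing each hypothesis:
(A) runaway worker thread — memory climbing match; connection count growing miss; error rate up match; open file descriptors growing match; disk writes elevated miss
(B) DNS resolution stall — fails on memory climbing (predicts memory flat, not memory climbing)
(C) unbounded retry amplification — does not account for memory climbing
(D) connection leak — fails on memory climbing, disk writes elevated (predicts memory flat, not memory climbing)
Every candidate fails on at least one observation.

none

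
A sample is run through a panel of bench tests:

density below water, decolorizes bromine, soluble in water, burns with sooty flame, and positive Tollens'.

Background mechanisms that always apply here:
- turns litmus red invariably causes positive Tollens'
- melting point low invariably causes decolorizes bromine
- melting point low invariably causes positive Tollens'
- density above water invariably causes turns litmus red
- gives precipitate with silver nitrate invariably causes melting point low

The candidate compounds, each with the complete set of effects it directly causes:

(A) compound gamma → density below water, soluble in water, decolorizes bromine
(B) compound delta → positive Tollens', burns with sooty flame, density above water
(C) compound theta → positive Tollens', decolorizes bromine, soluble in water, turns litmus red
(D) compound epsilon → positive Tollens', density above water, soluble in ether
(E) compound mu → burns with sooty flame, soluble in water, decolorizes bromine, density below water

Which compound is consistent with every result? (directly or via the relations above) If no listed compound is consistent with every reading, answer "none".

Per-candidate check:
(A) compound gamma — does not account for burns with sooty flame, positive Tollens'
(B) compound delta — fails on density below water, decolorizes bromine, soluble in water (predicts density above water, not density below water)
(C) compound theta — density below water NO; decolorizes bromine yes; soluble in water yes; burns with sooty flame NO; positive Tollens' yes
(D) compound epsilon — fails on density below water, decolorizes bromine, soluble in water, burns with sooty flame (predicts density above water, not density below water)
(E) compound mu — does not account for positive Tollens'
No candidate is consistent with all observations.

none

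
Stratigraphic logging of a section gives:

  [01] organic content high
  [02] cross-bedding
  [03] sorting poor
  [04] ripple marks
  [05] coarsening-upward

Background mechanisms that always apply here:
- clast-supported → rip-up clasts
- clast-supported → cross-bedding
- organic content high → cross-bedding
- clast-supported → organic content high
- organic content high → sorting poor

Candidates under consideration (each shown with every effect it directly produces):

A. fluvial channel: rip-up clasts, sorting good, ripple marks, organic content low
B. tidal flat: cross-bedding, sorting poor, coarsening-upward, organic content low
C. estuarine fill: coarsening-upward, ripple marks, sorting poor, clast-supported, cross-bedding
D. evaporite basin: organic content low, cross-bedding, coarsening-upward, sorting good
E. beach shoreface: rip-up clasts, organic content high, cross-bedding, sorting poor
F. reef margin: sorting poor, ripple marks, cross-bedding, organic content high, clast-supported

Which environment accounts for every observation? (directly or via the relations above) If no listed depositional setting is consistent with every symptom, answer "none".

Testing each hypothesis:
(A) fluvial channel — organic content high miss; cross-bedding miss; sorting poor miss; ripple marks match; coarsening-upward miss
(B) tidal flat — fails on organic content high, ripple marks (predicts organic content low, not organic content high)
(C) estuarine fill — accounts for every observation (organic content high by clast-supported → organic content high)
(D) evaporite basin — organic content high miss; cross-bedding match; sorting poor miss; ripple marks miss; coarsening-upward match
(E) beach shoreface — organic content high match; cross-bedding match; sorting poor match; ripple marks miss; coarsening-upward miss
(F) reef margin — does not account for coarsening-upward
(C) is the only candidate with no mismatches.

C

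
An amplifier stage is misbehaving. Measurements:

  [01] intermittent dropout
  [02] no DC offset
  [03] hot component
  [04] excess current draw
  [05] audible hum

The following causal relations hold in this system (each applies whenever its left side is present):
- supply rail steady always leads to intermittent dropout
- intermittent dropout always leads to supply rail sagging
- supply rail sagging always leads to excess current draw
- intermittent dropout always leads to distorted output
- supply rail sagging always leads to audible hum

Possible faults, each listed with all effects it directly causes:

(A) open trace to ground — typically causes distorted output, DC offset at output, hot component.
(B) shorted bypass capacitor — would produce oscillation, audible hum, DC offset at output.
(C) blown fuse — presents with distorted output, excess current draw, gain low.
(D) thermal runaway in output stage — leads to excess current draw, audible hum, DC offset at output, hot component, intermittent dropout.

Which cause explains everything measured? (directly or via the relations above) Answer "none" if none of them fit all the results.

none

Per-candidate check:
(A) open trace to ground — intermittent dropout ✗; no DC offset ✗; hot component ✓; excess current draw ✗; audible hum ✗
(B) shorted bypass capacitor — intermittent dropout ✗; no DC offset ✗; hot component ✗; excess current draw ✗; audible hum ✓
(C) blown fuse — intermittent dropout ✗; no DC offset ✗; hot component ✗; excess current draw ✓; audible hum ✗
(D) thermal runaway in output stage — fails on no DC offset (predicts DC offset at output, not no DC offset)
None of the listed candidates fits everything.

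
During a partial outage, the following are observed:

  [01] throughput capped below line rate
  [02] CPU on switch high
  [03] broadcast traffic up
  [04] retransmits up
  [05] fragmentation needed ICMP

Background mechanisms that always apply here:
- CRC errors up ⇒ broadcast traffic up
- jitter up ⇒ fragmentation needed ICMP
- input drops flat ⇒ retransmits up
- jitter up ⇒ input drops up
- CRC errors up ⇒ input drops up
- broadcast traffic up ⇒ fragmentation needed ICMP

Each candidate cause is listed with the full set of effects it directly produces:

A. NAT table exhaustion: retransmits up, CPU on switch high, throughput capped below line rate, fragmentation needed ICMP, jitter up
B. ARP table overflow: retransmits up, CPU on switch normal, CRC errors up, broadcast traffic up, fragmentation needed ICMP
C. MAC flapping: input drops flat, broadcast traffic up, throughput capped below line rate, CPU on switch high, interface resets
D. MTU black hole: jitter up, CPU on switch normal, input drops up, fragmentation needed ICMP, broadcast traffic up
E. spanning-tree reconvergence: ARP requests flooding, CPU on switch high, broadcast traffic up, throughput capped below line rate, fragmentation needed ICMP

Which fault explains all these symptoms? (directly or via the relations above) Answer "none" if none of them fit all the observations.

C

For each candidate, compare predicted effects to what was observed:
(A) NAT table exhaustion — throughput capped below line rate ✓; CPU on switch high ✓; broadcast traffic up ✗; retransmits up ✓; fragmentation needed ICMP ✓
(B) ARP table overflow — fails on throughput capped below line rate, CPU on switch high (predicts CPU on switch normal, not CPU on switch high)
(C) MAC flapping — accounts for every observation (retransmits up via input drops flat → retransmits up)
(D) MTU black hole — fails on throughput capped below line rate, CPU on switch high, retransmits up (predicts CPU on switch normal, not CPU on switch high)
(E) spanning-tree reconvergence — does not account for retransmits up
(C) alone accounts for all the evidence.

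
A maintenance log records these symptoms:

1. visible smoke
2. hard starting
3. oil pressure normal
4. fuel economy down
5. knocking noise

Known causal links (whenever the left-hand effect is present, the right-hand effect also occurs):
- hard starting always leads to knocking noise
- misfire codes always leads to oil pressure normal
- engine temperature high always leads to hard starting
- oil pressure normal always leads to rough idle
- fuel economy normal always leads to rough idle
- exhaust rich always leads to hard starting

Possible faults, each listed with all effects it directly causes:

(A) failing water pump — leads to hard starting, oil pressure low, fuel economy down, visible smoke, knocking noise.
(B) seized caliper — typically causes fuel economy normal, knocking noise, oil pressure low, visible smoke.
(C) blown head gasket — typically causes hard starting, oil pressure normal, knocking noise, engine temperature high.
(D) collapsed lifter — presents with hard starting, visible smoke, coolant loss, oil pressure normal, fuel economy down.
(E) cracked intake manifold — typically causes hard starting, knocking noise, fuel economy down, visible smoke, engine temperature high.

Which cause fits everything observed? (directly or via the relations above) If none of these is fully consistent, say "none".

For each candidate, compare predicted effects to what was observed:
(A) failing water pump — fails on oil pressure normal (predicts oil pressure low, not oil pressure normal)
(B) seized caliper — fails on hard starting, oil pressure normal, fuel economy down (predicts oil pressure low, not oil pressure normal; predicts fuel economy normal, not fuel economy down)
(C) blown head gasket — visible smoke miss; hard starting match; oil pressure normal match; fuel economy down miss; knocking noise match
(D) collapsed lifter — accounts for every observation (knocking noise via hard starting → knocking noise)
(E) cracked intake manifold — visible smoke match; hard starting match; oil pressure normal miss; fuel economy down match; knocking noise match
Only (D) is consistent with every observation.

D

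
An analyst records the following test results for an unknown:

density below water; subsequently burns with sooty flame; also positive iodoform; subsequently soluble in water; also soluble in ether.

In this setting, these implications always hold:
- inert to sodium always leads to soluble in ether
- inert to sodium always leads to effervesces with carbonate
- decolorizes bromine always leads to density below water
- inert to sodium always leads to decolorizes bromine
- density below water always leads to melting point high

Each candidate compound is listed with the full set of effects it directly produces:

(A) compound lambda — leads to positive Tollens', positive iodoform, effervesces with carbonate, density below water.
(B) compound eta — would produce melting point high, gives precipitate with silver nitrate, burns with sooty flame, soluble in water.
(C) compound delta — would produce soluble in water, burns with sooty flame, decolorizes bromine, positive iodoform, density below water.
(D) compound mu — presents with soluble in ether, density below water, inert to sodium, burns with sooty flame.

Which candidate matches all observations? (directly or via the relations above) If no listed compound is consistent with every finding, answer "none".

none

Per-candidate check:
(A) compound lambda — density below water +; burns with sooty flame -; positive iodoform +; soluble in water -; soluble in ether -
(B) compound eta — density below water -; burns with sooty flame +; positive iodoform -; soluble in water +; soluble in ether -
(C) compound delta — density below water +; burns with sooty flame +; positive iodoform +; soluble in water +; soluble in ether -
(D) compound mu — density below water +; burns with sooty flame +; positive iodoform -; soluble in water -; soluble in ether +
No candidate is consistent with all observations.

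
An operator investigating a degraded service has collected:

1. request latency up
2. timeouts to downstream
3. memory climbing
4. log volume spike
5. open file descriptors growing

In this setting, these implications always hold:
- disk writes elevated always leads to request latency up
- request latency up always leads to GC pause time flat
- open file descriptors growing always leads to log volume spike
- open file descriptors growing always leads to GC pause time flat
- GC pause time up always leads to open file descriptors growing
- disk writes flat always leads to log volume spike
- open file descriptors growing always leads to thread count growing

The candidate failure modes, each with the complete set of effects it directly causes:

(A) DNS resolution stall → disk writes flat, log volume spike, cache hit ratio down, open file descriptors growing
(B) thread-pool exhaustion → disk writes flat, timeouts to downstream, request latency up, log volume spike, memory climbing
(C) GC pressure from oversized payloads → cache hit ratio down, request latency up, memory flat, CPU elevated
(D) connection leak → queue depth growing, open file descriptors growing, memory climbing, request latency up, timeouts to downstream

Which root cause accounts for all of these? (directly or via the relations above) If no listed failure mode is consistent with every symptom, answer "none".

D

Checking each candidate against the observations:
(A) DNS resolution stall — request latency up miss; timeouts to downstream miss; memory climbing miss; log volume spike match; open file descriptors growing match
(B) thread-pool exhaustion — request latency up match; timeouts to downstream match; memory climbing match; log volume spike match; open file descriptors growing miss
(C) GC pressure from oversized payloads — fails on timeouts to downstream, memory climbing, log volume spike, open file descriptors growing (predicts memory flat, not memory climbing)
(D) connection leak — request latency up match; timeouts to downstream match; memory climbing match; log volume spike match (by open file descriptors growing → log volume spike); open file descriptors growing match
(D) alone accounts for all the evidence.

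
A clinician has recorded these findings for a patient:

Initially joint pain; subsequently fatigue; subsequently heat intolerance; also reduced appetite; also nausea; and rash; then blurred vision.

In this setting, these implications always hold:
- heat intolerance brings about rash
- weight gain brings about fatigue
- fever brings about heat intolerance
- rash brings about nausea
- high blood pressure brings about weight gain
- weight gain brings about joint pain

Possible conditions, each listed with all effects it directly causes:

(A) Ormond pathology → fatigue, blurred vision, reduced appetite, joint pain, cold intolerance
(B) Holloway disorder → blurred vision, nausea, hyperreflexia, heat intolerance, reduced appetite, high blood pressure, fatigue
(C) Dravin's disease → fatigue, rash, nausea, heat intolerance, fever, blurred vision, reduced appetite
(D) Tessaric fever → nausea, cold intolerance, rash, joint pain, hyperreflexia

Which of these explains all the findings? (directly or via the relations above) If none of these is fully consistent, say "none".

Per-candidate check:
(A) Ormond pathology — joint pain +; fatigue +; heat intolerance -; reduced appetite +; nausea -; rash -; blurred vision +
(B) Holloway disorder — joint pain + (through high blood pressure → weight gain → joint pain); fatigue +; heat intolerance +; reduced appetite +; nausea +; rash + (through heat intolerance → rash); blurred vision +
(C) Dravin's disease — does not account for joint pain
(D) Tessaric fever — fails on fatigue, heat intolerance, reduced appetite, blurred vision (predicts cold intolerance, not heat intolerance)
(B) is the only candidate with no mismatches.

B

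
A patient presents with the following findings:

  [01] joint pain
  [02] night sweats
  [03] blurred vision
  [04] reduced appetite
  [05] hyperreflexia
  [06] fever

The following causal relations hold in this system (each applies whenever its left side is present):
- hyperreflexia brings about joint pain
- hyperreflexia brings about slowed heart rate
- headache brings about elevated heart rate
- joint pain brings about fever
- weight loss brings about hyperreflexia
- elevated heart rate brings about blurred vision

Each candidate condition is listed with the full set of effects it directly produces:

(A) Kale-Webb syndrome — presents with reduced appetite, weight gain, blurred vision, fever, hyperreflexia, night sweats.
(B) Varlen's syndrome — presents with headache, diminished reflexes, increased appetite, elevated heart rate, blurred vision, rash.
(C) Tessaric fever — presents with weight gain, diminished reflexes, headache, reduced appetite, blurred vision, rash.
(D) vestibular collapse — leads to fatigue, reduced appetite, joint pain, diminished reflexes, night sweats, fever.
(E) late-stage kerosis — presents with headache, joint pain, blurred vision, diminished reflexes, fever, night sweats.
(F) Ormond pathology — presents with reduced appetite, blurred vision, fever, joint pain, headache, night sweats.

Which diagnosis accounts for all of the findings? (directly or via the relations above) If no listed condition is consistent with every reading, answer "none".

A

Per-candidate check:
(A) Kale-Webb syndrome — joint pain ✓ (through hyperreflexia → joint pain); night sweats ✓; blurred vision ✓; reduced appetite ✓; hyperreflexia ✓; fever ✓
(B) Varlen's syndrome — fails on joint pain, night sweats, reduced appetite, hyperreflexia, fever (predicts increased appetite, not reduced appetite; predicts diminished reflexes, not hyperreflexia)
(C) Tessaric fever — joint pain ✗; night sweats ✗; blurred vision ✓; reduced appetite ✓; hyperreflexia ✗; fever ✗
(D) vestibular collapse — joint pain ✓; night sweats ✓; blurred vision ✗; reduced appetite ✓; hyperreflexia ✗; fever ✓
(E) late-stage kerosis — joint pain ✓; night sweats ✓; blurred vision ✓; reduced appetite ✗; hyperreflexia ✗; fever ✓
(F) Ormond pathology — joint pain ✓; night sweats ✓; blurred vision ✓; reduced appetite ✓; hyperreflexia ✗; fever ✓
(A) is the only candidate with no mismatches.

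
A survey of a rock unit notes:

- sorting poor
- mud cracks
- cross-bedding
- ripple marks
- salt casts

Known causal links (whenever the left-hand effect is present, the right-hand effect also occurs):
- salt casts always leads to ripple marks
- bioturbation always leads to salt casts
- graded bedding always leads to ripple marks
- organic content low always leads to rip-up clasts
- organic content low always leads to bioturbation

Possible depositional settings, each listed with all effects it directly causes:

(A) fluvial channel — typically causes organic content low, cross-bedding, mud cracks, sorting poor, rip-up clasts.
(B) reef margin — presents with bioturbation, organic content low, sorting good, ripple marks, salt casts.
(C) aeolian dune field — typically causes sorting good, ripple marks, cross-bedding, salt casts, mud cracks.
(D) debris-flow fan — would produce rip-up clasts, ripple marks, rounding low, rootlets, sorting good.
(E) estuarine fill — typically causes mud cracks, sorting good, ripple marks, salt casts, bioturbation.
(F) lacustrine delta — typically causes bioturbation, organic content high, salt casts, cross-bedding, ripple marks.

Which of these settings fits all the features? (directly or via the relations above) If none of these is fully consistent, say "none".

A

Per-candidate check:
(A) fluvial channel — sorting poor +; mud cracks +; cross-bedding +; ripple marks + (by organic content low → bioturbation → salt casts → ripple marks); salt casts + (by organic content low → bioturbation → salt casts)
(B) reef margin — sorting poor -; mud cracks -; cross-bedding -; ripple marks +; salt casts +
(C) aeolian dune field — fails on sorting poor (predicts sorting good, not sorting poor)
(D) debris-flow fan — fails on sorting poor, mud cracks, cross-bedding, salt casts (predicts sorting good, not sorting poor)
(E) estuarine fill — sorting poor -; mud cracks +; cross-bedding -; ripple marks +; salt casts +
(F) lacustrine delta — sorting poor -; mud cracks -; cross-bedding +; ripple marks +; salt casts +
(A) alone accounts for all the evidence.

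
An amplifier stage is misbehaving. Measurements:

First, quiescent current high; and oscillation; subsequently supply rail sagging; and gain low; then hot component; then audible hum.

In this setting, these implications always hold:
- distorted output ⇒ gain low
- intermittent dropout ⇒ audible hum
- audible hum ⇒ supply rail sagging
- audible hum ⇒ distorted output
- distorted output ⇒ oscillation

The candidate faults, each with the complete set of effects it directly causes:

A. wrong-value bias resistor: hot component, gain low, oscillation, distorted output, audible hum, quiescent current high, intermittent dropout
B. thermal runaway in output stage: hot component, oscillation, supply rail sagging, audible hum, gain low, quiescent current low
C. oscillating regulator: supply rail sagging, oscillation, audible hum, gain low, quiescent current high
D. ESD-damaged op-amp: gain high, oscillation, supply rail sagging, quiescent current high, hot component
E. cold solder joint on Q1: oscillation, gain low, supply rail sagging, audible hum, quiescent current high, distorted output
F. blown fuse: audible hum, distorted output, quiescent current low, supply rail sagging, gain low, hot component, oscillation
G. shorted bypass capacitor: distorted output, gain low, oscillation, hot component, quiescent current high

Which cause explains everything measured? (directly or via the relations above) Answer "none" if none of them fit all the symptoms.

A

Per-candidate check:
(A) wrong-value bias resistor — accounts for every observation (supply rail sagging through audible hum → supply rail sagging)
(B) thermal runaway in output stage — fails on quiescent current high (predicts quiescent current low, not quiescent current high)
(C) oscillating regulator — quiescent current high +; oscillation +; supply rail sagging +; gain low +; hot component -; audible hum +
(D) ESD-damaged op-amp — fails on gain low, audible hum (predicts gain high, not gain low)
(E) cold solder joint on Q1 — quiescent current high +; oscillation +; supply rail sagging +; gain low +; hot component -; audible hum +
(F) blown fuse — quiescent current high -; oscillation +; supply rail sagging +; gain low +; hot component +; audible hum +
(G) shorted bypass capacitor — does not account for supply rail sagging, audible hum
Only (A) is consistent with every observation.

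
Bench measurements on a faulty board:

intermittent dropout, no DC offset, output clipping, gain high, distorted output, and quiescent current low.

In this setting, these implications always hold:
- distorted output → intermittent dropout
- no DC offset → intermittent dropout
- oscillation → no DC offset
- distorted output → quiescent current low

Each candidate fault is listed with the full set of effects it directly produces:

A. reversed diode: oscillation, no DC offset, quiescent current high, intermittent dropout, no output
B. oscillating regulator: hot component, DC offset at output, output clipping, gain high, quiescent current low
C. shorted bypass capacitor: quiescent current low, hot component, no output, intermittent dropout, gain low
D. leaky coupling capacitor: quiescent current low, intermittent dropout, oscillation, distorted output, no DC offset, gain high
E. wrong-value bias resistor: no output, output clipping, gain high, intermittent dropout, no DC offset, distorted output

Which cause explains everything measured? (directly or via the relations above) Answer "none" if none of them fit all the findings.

For each candidate, compare predicted effects to what was observed:
(A) reversed diode — fails on output clipping, gain high, distorted output, quiescent current low (predicts quiescent current high, not quiescent current low)
(B) oscillating regulator — intermittent dropout ✗; no DC offset ✗; output clipping ✓; gain high ✓; distorted output ✗; quiescent current low ✓
(C) shorted bypass capacitor — intermittent dropout ✓; no DC offset ✗; output clipping ✗; gain high ✗; distorted output ✗; quiescent current low ✓
(D) leaky coupling capacitor — does not account for output clipping
(E) wrong-value bias resistor — intermittent dropout ✓; no DC offset ✓; output clipping ✓; gain high ✓; distorted output ✓; quiescent current low ✓ (by distorted output → quiescent current low)
(E) alone accounts for all the evidence.

E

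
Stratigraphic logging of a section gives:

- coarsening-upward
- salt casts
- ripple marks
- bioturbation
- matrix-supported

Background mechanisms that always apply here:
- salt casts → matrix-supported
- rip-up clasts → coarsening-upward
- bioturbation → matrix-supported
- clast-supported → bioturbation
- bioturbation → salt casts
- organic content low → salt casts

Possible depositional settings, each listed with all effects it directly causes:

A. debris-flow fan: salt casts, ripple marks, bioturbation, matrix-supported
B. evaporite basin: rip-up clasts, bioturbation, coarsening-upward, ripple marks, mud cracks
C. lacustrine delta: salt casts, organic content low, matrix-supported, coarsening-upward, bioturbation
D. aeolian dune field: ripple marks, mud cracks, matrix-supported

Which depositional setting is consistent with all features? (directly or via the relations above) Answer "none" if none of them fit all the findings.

Checking each candidate against the observations:
(A) debris-flow fan — coarsening-upward NO; salt casts yes; ripple marks yes; bioturbation yes; matrix-supported yes
(B) evaporite basin — coarsening-upward yes; salt casts yes (through bioturbation → salt casts); ripple marks yes; bioturbation yes; matrix-supported yes (through bioturbation → matrix-supported)
(C) lacustrine delta — coarsening-upward yes; salt casts yes; ripple marks NO; bioturbation yes; matrix-supported yes
(D) aeolian dune field — does not account for coarsening-upward, salt casts, bioturbation
(B) is the only candidate with no mismatches.

B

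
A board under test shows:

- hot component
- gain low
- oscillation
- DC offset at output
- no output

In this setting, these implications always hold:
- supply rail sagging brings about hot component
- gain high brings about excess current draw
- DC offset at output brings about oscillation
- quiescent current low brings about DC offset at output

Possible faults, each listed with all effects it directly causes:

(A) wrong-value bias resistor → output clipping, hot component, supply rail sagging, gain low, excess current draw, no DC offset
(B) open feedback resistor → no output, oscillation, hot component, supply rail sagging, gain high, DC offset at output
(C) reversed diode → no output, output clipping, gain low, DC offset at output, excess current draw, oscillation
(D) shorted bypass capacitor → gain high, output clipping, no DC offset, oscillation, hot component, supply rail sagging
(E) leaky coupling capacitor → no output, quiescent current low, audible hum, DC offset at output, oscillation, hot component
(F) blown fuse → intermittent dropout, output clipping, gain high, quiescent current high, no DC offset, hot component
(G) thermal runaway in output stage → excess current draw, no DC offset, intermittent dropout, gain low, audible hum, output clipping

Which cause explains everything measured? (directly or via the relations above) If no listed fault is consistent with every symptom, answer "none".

For each candidate, compare predicted effects to what was observed:
(A) wrong-value bias resistor — fails on oscillation, DC offset at output, no output (predicts no DC offset, not DC offset at output)
(B) open feedback resistor — fails on gain low (predicts gain high, not gain low)
(C) reversed diode — does not account for hot component
(D) shorted bypass capacitor — fails on gain low, DC offset at output, no output (predicts gain high, not gain low; predicts no DC offset, not DC offset at output)
(E) leaky coupling capacitor — does not account for gain low
(F) blown fuse — fails on gain low, oscillation, DC offset at output, no output (predicts gain high, not gain low; predicts no DC offset, not DC offset at output)
(G) thermal runaway in output stage — fails on hot component, oscillation, DC offset at output, no output (predicts no DC offset, not DC offset at output)
No candidate is consistent with all observations.

none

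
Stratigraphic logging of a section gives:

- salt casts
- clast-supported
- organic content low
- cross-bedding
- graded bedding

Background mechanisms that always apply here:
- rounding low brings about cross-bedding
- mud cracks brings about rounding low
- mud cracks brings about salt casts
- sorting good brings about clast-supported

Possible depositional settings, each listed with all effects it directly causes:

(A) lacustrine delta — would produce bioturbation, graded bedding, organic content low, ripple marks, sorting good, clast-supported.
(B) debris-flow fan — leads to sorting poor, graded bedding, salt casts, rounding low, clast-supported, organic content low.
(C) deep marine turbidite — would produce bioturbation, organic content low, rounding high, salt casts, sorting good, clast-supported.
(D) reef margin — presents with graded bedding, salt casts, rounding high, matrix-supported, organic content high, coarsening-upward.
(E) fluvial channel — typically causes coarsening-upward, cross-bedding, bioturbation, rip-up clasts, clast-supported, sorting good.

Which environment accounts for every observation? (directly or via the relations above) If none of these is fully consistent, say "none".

B

Testing each hypothesis:
(A) lacustrine delta — salt casts ✗; clast-supported ✓; organic content low ✓; cross-bedding ✗; graded bedding ✓
(B) debris-flow fan — accounts for every observation (cross-bedding through rounding low → cross-bedding)
(C) deep marine turbidite — salt casts ✓; clast-supported ✓; organic content low ✓; cross-bedding ✗; graded bedding ✗
(D) reef margin — salt casts ✓; clast-supported ✗; organic content low ✗; cross-bedding ✗; graded bedding ✓
(E) fluvial channel — does not account for salt casts, organic content low, graded bedding
(B) is the only candidate with no mismatches.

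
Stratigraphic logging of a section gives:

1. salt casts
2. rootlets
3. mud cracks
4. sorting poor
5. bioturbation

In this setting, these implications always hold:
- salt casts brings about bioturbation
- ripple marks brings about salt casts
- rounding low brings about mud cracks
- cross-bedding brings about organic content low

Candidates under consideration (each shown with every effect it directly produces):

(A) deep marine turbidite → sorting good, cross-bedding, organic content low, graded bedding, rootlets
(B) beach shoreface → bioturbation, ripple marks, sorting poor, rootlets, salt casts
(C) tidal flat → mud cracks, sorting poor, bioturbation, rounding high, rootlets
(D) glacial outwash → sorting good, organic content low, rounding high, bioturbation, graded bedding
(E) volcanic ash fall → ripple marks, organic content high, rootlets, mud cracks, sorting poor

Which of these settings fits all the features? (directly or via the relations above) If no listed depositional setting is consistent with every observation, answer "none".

Per-candidate check:
(A) deep marine turbidite — salt casts NO; rootlets yes; mud cracks NO; sorting poor NO; bioturbation NO
(B) beach shoreface — salt casts yes; rootlets yes; mud cracks NO; sorting poor yes; bioturbation yes
(C) tidal flat — does not account for salt casts
(D) glacial outwash — fails on salt casts, rootlets, mud cracks, sorting poor (predicts sorting good, not sorting poor)
(E) volcanic ash fall — salt casts yes (through ripple marks → salt casts); rootlets yes; mud cracks yes; sorting poor yes; bioturbation yes (through ripple marks → salt casts → bioturbation)
(E) alone accounts for all the evidence.

E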